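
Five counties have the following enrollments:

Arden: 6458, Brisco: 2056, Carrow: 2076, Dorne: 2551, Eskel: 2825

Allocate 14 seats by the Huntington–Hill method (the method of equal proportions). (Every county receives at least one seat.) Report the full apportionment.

With divisor 1166: modified quotas Arden 5.539, Brisco 1.763, Carrow 1.780, Dorne 2.188, Eskel 2.423.
Geometric-mean thresholds: Arden √(5·6)=5.477, Brisco √(1·2)=1.414, Carrow √(1·2)=1.414, Dorne √(2·3)=2.449, Eskel √(2·3)=2.449.
Each quota rounded against its threshold gives Arden 6, Brisco 2, Carrow 2, Dorne 2, Eskel 2 (total 14).

Arden=6; Brisco=2; Carrow=2; Dorne=2; Eskel=2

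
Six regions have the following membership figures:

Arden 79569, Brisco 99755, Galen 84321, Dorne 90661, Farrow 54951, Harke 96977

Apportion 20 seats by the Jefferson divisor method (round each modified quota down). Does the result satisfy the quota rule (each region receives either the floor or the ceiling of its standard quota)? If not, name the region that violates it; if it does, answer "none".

none

Standard quotas: Arden 3.144, Brisco 3.941, Galen 3.331, Dorne 3.582, Farrow 2.171, Harke 3.831.
Jefferson allocation: Arden 3, Brisco 4, Galen 3, Dorne 4, Farrow 2, Harke 4.
Every allocation lies between the lower and upper quota.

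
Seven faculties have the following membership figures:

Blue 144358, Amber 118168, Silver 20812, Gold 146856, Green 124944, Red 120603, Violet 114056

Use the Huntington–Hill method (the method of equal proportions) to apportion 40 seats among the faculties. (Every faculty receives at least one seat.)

With divisor 19458: modified quotas Blue 7.419, Amber 6.073, Silver 1.070, Gold 7.547, Green 6.421, Red 6.198, Violet 5.862.
Geometric-mean thresholds: Blue √(7·8)=7.483, Amber √(6·7)=6.481, Silver √(1·2)=1.414, Gold √(7·8)=7.483, Green √(6·7)=6.481, Red √(6·7)=6.481, Violet √(5·6)=5.477.
Each quota rounded against its threshold gives Blue 7, Amber 6, Silver 1, Gold 8, Green 6, Red 6, Violet 6 (total 40).

Blue: 7, Amber: 6, Silver: 1, Gold: 8, Green: 6, Red: 6, Violet: 6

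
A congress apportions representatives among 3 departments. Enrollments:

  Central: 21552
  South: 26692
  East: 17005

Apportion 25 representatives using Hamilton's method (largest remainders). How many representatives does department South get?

Standard divisor: 65249 ÷ 25 ≈ 2609.96.
Standard quotas: Central 8.2576, South 10.2270, East 6.5154.
Lower quotas: Central 8, South 10, East 6 (sum 24, leaving 1 seat).
Remainders in descending order: East 0.5154, Central 0.2576, South 0.2270.
Largest remainder: East receives the extra seat.
South receives 10.

10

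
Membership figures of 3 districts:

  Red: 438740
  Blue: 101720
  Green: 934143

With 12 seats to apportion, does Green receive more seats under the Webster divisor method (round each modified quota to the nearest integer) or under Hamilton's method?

Webster: Red 4, Blue 1, Green 7.
Hamilton: Red 3, Blue 1, Green 8.
Green gets 7 under Webster and 8 under Hamilton.

Hamilton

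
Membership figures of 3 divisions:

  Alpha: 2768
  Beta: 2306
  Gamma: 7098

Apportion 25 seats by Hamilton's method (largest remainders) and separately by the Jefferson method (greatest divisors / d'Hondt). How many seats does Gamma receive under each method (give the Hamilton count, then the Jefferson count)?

Hamilton: Alpha 6, Beta 5, Gamma 14.
Jefferson: Alpha 6, Beta 4, Gamma 15.
Gamma gets 14 under Hamilton and 15 under Jefferson.

14 and 15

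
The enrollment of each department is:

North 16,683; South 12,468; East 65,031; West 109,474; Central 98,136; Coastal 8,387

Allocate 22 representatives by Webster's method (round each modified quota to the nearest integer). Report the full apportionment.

Standard divisor 310179/22 ≈ 14099.045; standard quotas: North 1.183, South 0.884, East 4.612, West 7.765, Central 6.960, Coastal 0.595.
Rounding to the nearest integer gives 1, 1, 5, 8, 7, 1 = 23 seats, so the divisor must be adjusted.
With modified divisor 14520: modified quotas North 1.149, South 0.859, East 4.479, West 7.540, Central 6.759, Coastal 0.578.
Rounding to the nearest integer: North 1, South 1, East 4, West 8, Central 7, Coastal 1 (total 22).

North 1, South 1, East 4, West 8, Central 7, Coastal 1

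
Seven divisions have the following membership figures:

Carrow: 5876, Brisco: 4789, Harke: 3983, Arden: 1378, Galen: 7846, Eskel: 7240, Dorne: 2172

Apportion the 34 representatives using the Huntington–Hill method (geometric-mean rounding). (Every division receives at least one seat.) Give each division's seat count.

Carrow 6; Brisco 5; Harke 4; Arden 2; Galen 8; Eskel 7; Dorne 2

With divisor 971: modified quotas Carrow 6.051, Brisco 4.932, Harke 4.102, Arden 1.419, Galen 8.080, Eskel 7.456, Dorne 2.237.
Geometric-mean thresholds: Carrow √(6·7)=6.481, Brisco √(4·5)=4.472, Harke √(4·5)=4.472, Arden √(1·2)=1.414, Galen √(8·9)=8.485, Eskel √(7·8)=7.483, Dorne √(2·3)=2.449.
Each quota rounded against its threshold gives Carrow 6, Brisco 5, Harke 4, Arden 2, Galen 8, Eskel 7, Dorne 2 (total 34).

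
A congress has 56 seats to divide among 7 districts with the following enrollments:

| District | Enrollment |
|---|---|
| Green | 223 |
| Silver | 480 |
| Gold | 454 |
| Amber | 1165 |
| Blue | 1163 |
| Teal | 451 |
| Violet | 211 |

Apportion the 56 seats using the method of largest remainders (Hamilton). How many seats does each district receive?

Standard divisor: 4147 ÷ 56 ≈ 74.054.
Standard quotas: Green 3.011, Silver 6.482, Gold 6.131, Amber 15.732, Blue 15.705, Teal 6.090, Violet 2.849.
Lower quotas: Green 3, Silver 6, Gold 6, Amber 15, Blue 15, Teal 6, Violet 2 (sum 53, leaving 3 seats).
Remainders in descending order: Violet 0.849, Amber 0.732, Blue 0.705, Silver 0.482, Gold 0.131, Teal 0.090, Green 0.011.
The surplus seats go to Violet, Amber, Blue.

Green 3, Silver 6, Gold 6, Amber 16, Blue 16, Teal 6, Violet 3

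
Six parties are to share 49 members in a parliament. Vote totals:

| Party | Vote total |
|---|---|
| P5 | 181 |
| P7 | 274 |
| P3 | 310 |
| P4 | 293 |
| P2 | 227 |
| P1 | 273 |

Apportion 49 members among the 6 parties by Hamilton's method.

Total 1558; standard divisor 1558/49 ≈ 31.796.
Standard quotas: P5 5.693, P7 8.617, P3 9.750, P4 9.215, P2 7.139, P1 8.586.
Lower quotas: P5 5, P7 8, P3 9, P4 9, P2 7, P1 8 (sum 46, leaving 3 seats).
Remainders in descending order: P3 0.750, P5 0.693, P7 0.617, P1 0.586, P4 0.215, P2 0.139.
The surplus seats go to P3, P5, P7.

P5=6, P7=9, P3=10, P4=9, P2=7, P1=8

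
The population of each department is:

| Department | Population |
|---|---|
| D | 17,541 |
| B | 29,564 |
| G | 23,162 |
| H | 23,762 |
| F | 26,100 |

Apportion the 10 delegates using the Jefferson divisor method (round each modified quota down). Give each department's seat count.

Standard divisor 120129/10 ≈ 12012.9; standard quotas: D 1.460, B 2.461, G 1.928, H 1.978, F 2.173.
Rounding down gives 1, 2, 1, 1, 2 = 7 seats, so the divisor must be adjusted.
With modified divisor 9300: modified quotas D 1.886, B 3.179, G 2.491, H 2.555, F 2.806.
Rounding down: D 1, B 3, G 2, H 2, F 2 (total 10).

D 1, B 3, G 2, H 2, F 2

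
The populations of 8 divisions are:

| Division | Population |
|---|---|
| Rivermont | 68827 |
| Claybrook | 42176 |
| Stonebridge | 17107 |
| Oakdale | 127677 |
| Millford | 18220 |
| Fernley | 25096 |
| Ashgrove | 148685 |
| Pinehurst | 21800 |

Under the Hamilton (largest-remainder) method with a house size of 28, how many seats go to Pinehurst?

Standard divisor: 469588 ÷ 28 = 16771.
Standard quotas: Rivermont 4.1039, Claybrook 2.5148, Stonebridge 1.0200, Oakdale 7.6130, Millford 1.0864, Fernley 1.4964, Ashgrove 8.8656, Pinehurst 1.2999.
Lower quotas: Rivermont 4, Claybrook 2, Stonebridge 1, Oakdale 7, Millford 1, Fernley 1, Ashgrove 8, Pinehurst 1 (sum 25, leaving 3 seats).
Remainders in descending order: Ashgrove 0.8656, Oakdale 0.6130, Claybrook 0.5148, Fernley 0.4964, Pinehurst 0.2999, Rivermont 0.1039, Millford 0.0864, Stonebridge 0.0200.
The surplus seats go to Ashgrove, Oakdale, Claybrook.
Pinehurst receives 1.

1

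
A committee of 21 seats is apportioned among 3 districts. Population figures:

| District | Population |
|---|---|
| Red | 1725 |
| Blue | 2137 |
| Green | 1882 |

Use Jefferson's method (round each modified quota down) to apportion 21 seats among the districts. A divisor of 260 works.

Red=6; Blue=8; Green=7

With modified divisor 260: modified quotas Red 6.635, Blue 8.219, Green 7.238.
Rounding down: Red 6, Blue 8, Green 7 (total 21).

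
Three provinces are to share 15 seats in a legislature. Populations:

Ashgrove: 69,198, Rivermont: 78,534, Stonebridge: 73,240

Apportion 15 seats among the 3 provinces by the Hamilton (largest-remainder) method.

Ashgrove=5, Rivermont=5, Stonebridge=5

Total 220972; standard divisor 220972/15 ≈ 14731.467.
Standard quotas: Ashgrove 4.6973, Rivermont 5.3310, Stonebridge 4.9717.
Lower quotas: Ashgrove 4, Rivermont 5, Stonebridge 4 (sum 13, leaving 2 seats).
Remainders in descending order: Stonebridge 0.9717, Ashgrove 0.6973, Rivermont 0.3310.
The surplus seats go to Stonebridge, Ashgrove.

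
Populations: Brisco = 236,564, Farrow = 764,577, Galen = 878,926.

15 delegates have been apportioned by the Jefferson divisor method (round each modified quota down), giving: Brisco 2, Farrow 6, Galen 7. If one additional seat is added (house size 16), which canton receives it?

Priority for the next seat is population ÷ (current seats + 1).
Priorities: Brisco 78854.667, Farrow 109225.286, Galen 109865.750.
Highest priority: Galen.

Galen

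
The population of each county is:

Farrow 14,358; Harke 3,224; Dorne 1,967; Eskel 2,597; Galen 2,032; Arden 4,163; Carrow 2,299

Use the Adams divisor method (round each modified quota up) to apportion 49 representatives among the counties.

Farrow 22; Harke 5; Dorne 3; Eskel 4; Galen 4; Arden 7; Carrow 4

Standard divisor 30640/49 ≈ 625.306; standard quotas: Farrow 22.962, Harke 5.156, Dorne 3.146, Eskel 4.153, Galen 3.250, Arden 6.658, Carrow 3.677.
Rounding up gives 23, 6, 4, 5, 4, 7, 4 = 53 seats, so the divisor must be adjusted.
With modified divisor 670: modified quotas Farrow 21.430, Harke 4.812, Dorne 2.936, Eskel 3.876, Galen 3.033, Arden 6.213, Carrow 3.431.
Rounding up: Farrow 22, Harke 5, Dorne 3, Eskel 4, Galen 4, Arden 7, Carrow 4 (total 49).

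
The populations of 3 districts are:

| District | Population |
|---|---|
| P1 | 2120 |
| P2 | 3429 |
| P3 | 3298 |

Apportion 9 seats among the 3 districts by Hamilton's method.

Total 8847; standard divisor 8847/9 = 983.
Standard quotas: P1 2.157, P2 3.488, P3 3.355.
Lower quotas: P1 2, P2 3, P3 3 (sum 8, leaving 1 seat).
Remainders in descending order: P2 0.488, P3 0.355, P1 0.157.
The surplus seat goes to P2.

P1: 2, P2: 4, P3: 3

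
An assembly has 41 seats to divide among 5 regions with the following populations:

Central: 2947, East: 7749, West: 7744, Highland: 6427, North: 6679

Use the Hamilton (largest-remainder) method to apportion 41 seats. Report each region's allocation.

Central 4; East 10; West 10; Highland 8; North 9

The standard divisor is 31546/41 ≈ 769.415.
Standard quotas: Central 3.8302, East 10.0713, West 10.0648, Highland 8.3531, North 8.6806.
Lower quotas: Central 3, East 10, West 10, Highland 8, North 8 (sum 39, leaving 2 seats).
Remainders in descending order: Central 0.8302, North 0.6806, Highland 0.3531, East 0.0713, West 0.0648.
The surplus seats go to Central, North.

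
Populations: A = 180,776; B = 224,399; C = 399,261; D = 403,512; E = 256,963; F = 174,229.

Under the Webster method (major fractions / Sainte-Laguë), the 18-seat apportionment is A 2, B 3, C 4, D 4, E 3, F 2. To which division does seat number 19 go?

D

Priority for the next seat is population ÷ (current seats + 0.5).
Priorities: A 72310.400, B 64114.000, C 88724.667, D 89669.333, E 73418.000, F 69691.600.
Highest priority: D.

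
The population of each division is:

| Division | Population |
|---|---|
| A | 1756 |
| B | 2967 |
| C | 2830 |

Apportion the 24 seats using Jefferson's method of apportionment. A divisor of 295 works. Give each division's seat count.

With modified divisor 295: modified quotas A 5.953, B 10.058, C 9.593.
Rounding down: A 5, B 10, C 9 (total 24).

A=5, B=10, C=9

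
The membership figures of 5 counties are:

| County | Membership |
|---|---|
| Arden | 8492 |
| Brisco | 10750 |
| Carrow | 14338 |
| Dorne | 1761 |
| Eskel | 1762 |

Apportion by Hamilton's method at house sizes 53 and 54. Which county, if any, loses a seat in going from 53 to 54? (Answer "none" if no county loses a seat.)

At 53 seats: Arden 12, Brisco 15, Carrow 20, Dorne 3, Eskel 3.
At 54 seats: Arden 12, Brisco 16, Carrow 21, Dorne 2, Eskel 3.
Dorne drops from 3 to 2.

Dorne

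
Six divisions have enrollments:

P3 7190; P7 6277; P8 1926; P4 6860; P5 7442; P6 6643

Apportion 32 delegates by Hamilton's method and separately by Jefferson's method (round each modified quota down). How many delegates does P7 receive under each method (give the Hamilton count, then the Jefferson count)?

5 and 6

Hamilton: P3 6, P7 5, P8 2, P4 6, P5 7, P6 6.
Jefferson: P3 6, P7 6, P8 1, P4 6, P5 7, P6 6.
P7 gets 5 under Hamilton and 6 under Jefferson.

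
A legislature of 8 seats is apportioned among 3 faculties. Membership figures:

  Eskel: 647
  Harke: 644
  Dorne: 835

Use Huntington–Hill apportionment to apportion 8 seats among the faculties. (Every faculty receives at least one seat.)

Eskel 3, Harke 2, Dorne 3

With divisor 264: modified quotas Eskel 2.451, Harke 2.439, Dorne 3.163.
Geometric-mean thresholds: Eskel √(2·3)=2.449, Harke √(2·3)=2.449, Dorne √(3·4)=3.464.
Each quota rounded against its threshold gives Eskel 3, Harke 2, Dorne 3 (total 8).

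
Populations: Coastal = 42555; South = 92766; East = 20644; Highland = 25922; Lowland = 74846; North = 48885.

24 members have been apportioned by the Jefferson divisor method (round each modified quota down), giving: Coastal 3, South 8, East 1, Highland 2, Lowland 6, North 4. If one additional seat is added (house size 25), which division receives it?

Priority for the next seat is population ÷ (current seats + 1).
Priorities: Coastal 10638.750, South 10307.333, East 10322.000, Highland 8640.667, Lowland 10692.286, North 9777.000.
Highest priority: Lowland.

Lowland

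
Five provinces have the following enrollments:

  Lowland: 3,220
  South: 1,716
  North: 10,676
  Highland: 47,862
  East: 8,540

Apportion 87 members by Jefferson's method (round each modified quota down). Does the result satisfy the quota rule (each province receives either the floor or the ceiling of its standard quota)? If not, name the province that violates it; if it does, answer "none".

Highland

Standard quotas: Lowland 3.890, South 2.073, North 12.898, Highland 57.822, East 10.317.
Jefferson allocation: Lowland 3, South 2, North 13, Highland 59, East 10.
Highland has quota 57.822 (lower 57, upper 58) but receives 59 — outside the quota interval.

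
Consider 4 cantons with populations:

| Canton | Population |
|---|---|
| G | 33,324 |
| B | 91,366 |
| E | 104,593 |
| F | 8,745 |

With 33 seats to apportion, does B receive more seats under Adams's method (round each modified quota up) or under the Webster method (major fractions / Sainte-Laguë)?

Webster

Adams: G 5, B 12, E 14, F 2.
Webster: G 5, B 13, E 14, F 1.
B gets 12 under Adams and 13 under Webster.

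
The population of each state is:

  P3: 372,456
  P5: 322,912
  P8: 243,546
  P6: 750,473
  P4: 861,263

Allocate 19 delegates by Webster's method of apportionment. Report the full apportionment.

Standard divisor 2550650/19 ≈ 134244.737; standard quotas: P3 2.774, P5 2.405, P8 1.814, P6 5.590, P4 6.416.
Rounding to the nearest integer gives P3 3, P5 2, P8 2, P6 6, P4 6 — total 19, matching the house size, so no adjustment is needed.

P3: 3, P5: 2, P8: 2, P6: 6, P4: 6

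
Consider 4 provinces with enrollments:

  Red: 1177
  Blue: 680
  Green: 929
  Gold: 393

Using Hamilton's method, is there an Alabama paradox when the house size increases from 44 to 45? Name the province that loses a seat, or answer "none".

Gold

At 44 seats: Red 16, Blue 9, Green 13, Gold 6.
At 45 seats: Red 17, Blue 10, Green 13, Gold 5.
Gold drops from 6 to 5.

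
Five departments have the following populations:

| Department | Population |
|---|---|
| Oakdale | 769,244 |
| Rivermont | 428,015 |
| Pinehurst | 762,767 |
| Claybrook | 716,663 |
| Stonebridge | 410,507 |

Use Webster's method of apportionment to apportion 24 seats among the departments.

Oakdale 6, Rivermont 3, Pinehurst 6, Claybrook 6, Stonebridge 3

Standard divisor 3087196/24 ≈ 128633.167; standard quotas: Oakdale 5.980, Rivermont 3.327, Pinehurst 5.930, Claybrook 5.571, Stonebridge 3.191.
Rounding to the nearest integer gives Oakdale 6, Rivermont 3, Pinehurst 6, Claybrook 6, Stonebridge 3 — total 24, matching the house size, so no adjustment is needed.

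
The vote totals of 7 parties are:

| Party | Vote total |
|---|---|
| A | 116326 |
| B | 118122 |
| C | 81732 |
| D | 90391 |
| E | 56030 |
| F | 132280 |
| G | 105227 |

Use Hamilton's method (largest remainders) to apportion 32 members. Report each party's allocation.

A=5, B=5, C=4, D=4, E=3, F=6, G=5

The standard divisor is 700108/32 ≈ 21878.375.
Standard quotas: A 5.3169, B 5.3990, C 3.7357, D 4.1315, E 2.5610, F 6.0462, G 4.8096.
Lower quotas: A 5, B 5, C 3, D 4, E 2, F 6, G 4 (sum 29, leaving 3 seats).
Remainders in descending order: G 0.8096, C 0.7357, E 0.5610, B 0.3990, A 0.3169, D 0.1315, F 0.0462.
Largest remainders: G, C, E receive the extra seats.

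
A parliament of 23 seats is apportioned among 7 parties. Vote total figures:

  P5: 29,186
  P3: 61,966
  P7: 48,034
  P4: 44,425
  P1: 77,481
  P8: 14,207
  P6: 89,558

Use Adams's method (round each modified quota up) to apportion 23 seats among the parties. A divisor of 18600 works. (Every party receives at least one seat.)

With modified divisor 18600: modified quotas P5 1.569, P3 3.332, P7 2.582, P4 2.388, P1 4.166, P8 0.764, P6 4.815.
Rounding up: P5 2, P3 4, P7 3, P4 3, P1 5, P8 1, P6 5 (total 23).

P5 2; P3 4; P7 3; P4 3; P1 5; P8 1; P6 5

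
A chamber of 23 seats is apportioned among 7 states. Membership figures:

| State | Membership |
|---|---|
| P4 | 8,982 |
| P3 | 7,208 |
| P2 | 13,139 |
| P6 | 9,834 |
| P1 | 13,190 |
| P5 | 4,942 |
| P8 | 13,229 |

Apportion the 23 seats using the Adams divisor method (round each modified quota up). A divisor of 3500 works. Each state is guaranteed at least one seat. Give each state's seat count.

With modified divisor 3500: modified quotas P4 2.566, P3 2.059, P2 3.754, P6 2.810, P1 3.769, P5 1.412, P8 3.780.
Rounding up: P4 3, P3 3, P2 4, P6 3, P1 4, P5 2, P8 4 (total 23).

P4 3, P3 3, P2 4, P6 3, P1 4, P5 2, P8 4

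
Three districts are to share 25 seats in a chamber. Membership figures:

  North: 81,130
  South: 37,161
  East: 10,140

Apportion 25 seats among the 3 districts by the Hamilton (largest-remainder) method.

Total 128431; standard divisor 128431/25 ≈ 5137.24.
Standard quotas: North 15.7925, South 7.2337, East 1.9738.
Lower quotas: North 15, South 7, East 1 (sum 23, leaving 2 seats).
Remainders in descending order: East 0.9738, North 0.7925, South 0.2337.
The surplus seats go to East, North.

North=16; South=7; East=2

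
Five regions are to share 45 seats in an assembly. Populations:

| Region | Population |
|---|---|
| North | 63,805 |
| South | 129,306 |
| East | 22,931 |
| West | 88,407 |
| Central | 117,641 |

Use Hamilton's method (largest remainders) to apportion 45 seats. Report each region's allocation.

North: 7, South: 14, East: 2, West: 9, Central: 13

The standard divisor is 422090/45 ≈ 9379.778.
Standard quotas: North 6.8024, South 13.7856, East 2.4447, West 9.4253, Central 12.5420.
Lower quotas: North 6, South 13, East 2, West 9, Central 12 (sum 42, leaving 3 seats).
Remainders in descending order: North 0.8024, South 0.7856, Central 0.5420, East 0.4447, West 0.4253.
Largest remainders: North, South, Central receive the extra seats.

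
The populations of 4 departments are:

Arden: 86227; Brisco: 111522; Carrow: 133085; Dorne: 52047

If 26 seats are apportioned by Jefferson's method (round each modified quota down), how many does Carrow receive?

9

Standard divisor 382881/26 ≈ 14726.192; standard quotas: Arden 5.855, Brisco 7.573, Carrow 9.037, Dorne 3.534.
Rounding down gives 5, 7, 9, 3 = 24 seats, so the divisor must be adjusted.
With modified divisor 13600: modified quotas Arden 6.340, Brisco 8.200, Carrow 9.786, Dorne 3.827.
Rounding down: Arden 6, Brisco 8, Carrow 9, Dorne 3 (total 26).
Carrow receives 9.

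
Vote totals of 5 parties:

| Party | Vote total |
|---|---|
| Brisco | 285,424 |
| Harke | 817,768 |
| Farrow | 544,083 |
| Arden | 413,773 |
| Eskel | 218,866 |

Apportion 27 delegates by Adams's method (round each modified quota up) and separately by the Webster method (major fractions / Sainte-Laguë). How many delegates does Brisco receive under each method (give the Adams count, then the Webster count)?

4 and 3

Adams: Brisco 4, Harke 9, Farrow 6, Arden 5, Eskel 3.
Webster: Brisco 3, Harke 10, Farrow 6, Arden 5, Eskel 3.
Brisco gets 4 under Adams and 3 under Webster.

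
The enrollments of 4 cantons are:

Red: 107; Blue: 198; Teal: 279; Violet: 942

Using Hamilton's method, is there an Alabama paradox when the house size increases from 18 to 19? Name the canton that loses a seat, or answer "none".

At 18 seats: Red 1, Blue 3, Teal 3, Violet 11.
At 19 seats: Red 1, Blue 2, Teal 4, Violet 12.
Blue drops from 3 to 2.

Blue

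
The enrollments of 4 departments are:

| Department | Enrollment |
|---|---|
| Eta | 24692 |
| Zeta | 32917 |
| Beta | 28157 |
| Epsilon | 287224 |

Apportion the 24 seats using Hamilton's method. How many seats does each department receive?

The standard divisor is 372990/24 ≈ 15541.25.
Standard quotas: Eta 1.5888, Zeta 2.1180, Beta 1.8118, Epsilon 18.4814.
Lower quotas: Eta 1, Zeta 2, Beta 1, Epsilon 18 (sum 22, leaving 2 seats).
Remainders in descending order: Beta 0.8118, Eta 0.5888, Epsilon 0.4814, Zeta 0.1180.
The surplus seats go to Beta, Eta.

Eta=2, Zeta=2, Beta=2, Epsilon=18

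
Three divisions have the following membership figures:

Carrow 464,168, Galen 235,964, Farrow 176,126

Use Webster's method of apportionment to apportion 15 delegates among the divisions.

Standard divisor 876258/15 ≈ 58417.2; standard quotas: Carrow 7.946, Galen 4.039, Farrow 3.015.
Rounding to the nearest integer gives Carrow 8, Galen 4, Farrow 3 — total 15, matching the house size, so no adjustment is needed.

Carrow 8; Galen 4; Farrow 3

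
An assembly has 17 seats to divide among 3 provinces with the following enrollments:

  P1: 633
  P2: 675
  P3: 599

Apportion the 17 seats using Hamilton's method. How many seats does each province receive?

Standard divisor: 1907 ÷ 17 ≈ 112.176.
Standard quotas: P1 5.643, P2 6.017, P3 5.340.
Lower quotas: P1 5, P2 6, P3 5 (sum 16, leaving 1 seat).
Remainders in descending order: P1 0.643, P3 0.340, P2 0.017.
Largest remainder: P1 receives the extra seat.

P1: 6, P2: 6, P3: 5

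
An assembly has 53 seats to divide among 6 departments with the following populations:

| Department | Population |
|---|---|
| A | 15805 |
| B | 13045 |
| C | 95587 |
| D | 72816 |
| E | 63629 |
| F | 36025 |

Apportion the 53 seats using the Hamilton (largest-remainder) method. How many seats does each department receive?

A 3, B 2, C 17, D 13, E 11, F 7

The standard divisor is 296907/53 ≈ 5602.019.
Standard quotas: A 2.8213, B 2.3286, C 17.0630, D 12.9982, E 11.3582, F 6.4307.
Lower quotas: A 2, B 2, C 17, D 12, E 11, F 6 (sum 50, leaving 3 seats).
Remainders in descending order: D 0.9982, A 0.8213, F 0.4307, E 0.3582, B 0.3286, C 0.0630.
Largest remainders: D, A, F receive the extra seats.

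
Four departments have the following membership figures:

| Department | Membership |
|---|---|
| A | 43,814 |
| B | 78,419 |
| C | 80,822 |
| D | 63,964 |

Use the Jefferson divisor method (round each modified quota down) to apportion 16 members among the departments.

Standard divisor 267019/16 ≈ 16688.688; standard quotas: A 2.625, B 4.699, C 4.843, D 3.833.
Rounding down gives 2, 4, 4, 3 = 13 seats, so the divisor must be adjusted.
With modified divisor 15100: modified quotas A 2.902, B 5.193, C 5.352, D 4.236.
Rounding down: A 2, B 5, C 5, D 4 (total 16).

A 2; B 5; C 5; D 4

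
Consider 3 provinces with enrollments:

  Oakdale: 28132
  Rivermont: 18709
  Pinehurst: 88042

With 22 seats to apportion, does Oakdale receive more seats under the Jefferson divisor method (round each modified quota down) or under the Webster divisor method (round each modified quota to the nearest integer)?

Webster

Jefferson: Oakdale 4, Rivermont 3, Pinehurst 15.
Webster: Oakdale 5, Rivermont 3, Pinehurst 14.
Oakdale gets 4 under Jefferson and 5 under Webster.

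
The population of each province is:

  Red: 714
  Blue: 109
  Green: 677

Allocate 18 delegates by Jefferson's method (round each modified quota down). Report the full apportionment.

Red 9; Blue 1; Green 8

Standard divisor 1500/18 ≈ 83.333; standard quotas: Red 8.568, Blue 1.308, Green 8.124.
Rounding down gives 8, 1, 8 = 17 seats, so the divisor must be adjusted.
With modified divisor 77: modified quotas Red 9.273, Blue 1.416, Green 8.792.
Rounding down: Red 9, Blue 1, Green 8 (total 18).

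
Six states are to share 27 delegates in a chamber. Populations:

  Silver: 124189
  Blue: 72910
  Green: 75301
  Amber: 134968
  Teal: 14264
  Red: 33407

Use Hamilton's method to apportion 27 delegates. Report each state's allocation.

Silver=7; Blue=4; Green=5; Amber=8; Teal=1; Red=2

The standard divisor is 455039/27 ≈ 16853.296.
Standard quotas: Silver 7.3688, Blue 4.3262, Green 4.4680, Amber 8.0084, Teal 0.8464, Red 1.9822.
Lower quotas: Silver 7, Blue 4, Green 4, Amber 8, Teal 0, Red 1 (sum 24, leaving 3 seats).
Remainders in descending order: Red 0.9822, Teal 0.8464, Green 0.4680, Silver 0.3688, Blue 0.3262, Amber 0.0084.
The surplus seats go to Red, Teal, Green.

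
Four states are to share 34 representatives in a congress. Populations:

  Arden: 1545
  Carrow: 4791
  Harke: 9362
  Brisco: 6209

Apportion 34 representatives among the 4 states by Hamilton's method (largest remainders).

The standard divisor is 21907/34 ≈ 644.324.
Standard quotas: Arden 2.3979, Carrow 7.4357, Harke 14.5300, Brisco 9.6365.
Lower quotas: Arden 2, Carrow 7, Harke 14, Brisco 9 (sum 32, leaving 2 seats).
Remainders in descending order: Brisco 0.6365, Harke 0.5300, Carrow 0.4357, Arden 0.3979.
Largest remainders: Brisco, Harke receive the extra seats.

Arden: 2, Carrow: 7, Harke: 15, Brisco: 10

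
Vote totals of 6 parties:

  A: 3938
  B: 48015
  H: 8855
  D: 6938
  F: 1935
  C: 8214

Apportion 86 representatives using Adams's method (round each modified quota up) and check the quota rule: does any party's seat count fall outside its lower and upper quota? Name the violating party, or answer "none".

B

Standard quotas: A 4.348, B 53.011, H 9.776, D 7.660, F 2.136, C 9.069.
Adams allocation: A 5, B 51, H 10, D 8, F 3, C 9.
B has quota 53.011 (lower 53, upper 54) but receives 51 — outside the quota interval.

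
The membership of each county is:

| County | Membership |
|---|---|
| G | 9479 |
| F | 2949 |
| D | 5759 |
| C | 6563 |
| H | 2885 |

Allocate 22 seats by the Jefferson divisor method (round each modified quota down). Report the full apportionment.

G: 8; F: 2; D: 5; C: 5; H: 2

Standard divisor 27635/22 ≈ 1256.136; standard quotas: G 7.546, F 2.348, D 4.585, C 5.225, H 2.297.
Rounding down gives 7, 2, 4, 5, 2 = 20 seats, so the divisor must be adjusted.
With modified divisor 1100: modified quotas G 8.617, F 2.681, D 5.235, C 5.966, H 2.623.
Rounding down: G 8, F 2, D 5, C 5, H 2 (total 22).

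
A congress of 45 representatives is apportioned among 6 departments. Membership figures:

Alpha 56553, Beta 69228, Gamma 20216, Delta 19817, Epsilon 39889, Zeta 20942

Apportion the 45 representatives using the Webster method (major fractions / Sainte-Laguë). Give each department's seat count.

Standard divisor 226645/45 ≈ 5036.556; standard quotas: Alpha 11.229, Beta 13.745, Gamma 4.014, Delta 3.935, Epsilon 7.920, Zeta 4.158.
Rounding to the nearest integer gives Alpha 11, Beta 14, Gamma 4, Delta 4, Epsilon 8, Zeta 4 — total 45, matching the house size, so no adjustment is needed.

Alpha=11, Beta=14, Gamma=4, Delta=4, Epsilon=8, Zeta=4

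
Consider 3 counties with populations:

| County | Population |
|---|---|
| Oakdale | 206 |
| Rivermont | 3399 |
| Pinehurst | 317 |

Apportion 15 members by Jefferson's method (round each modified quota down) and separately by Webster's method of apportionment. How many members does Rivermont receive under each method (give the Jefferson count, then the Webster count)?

Jefferson: Oakdale 0, Rivermont 14, Pinehurst 1.
Webster: Oakdale 1, Rivermont 13, Pinehurst 1.
Rivermont gets 14 under Jefferson and 13 under Webster.

14 and 13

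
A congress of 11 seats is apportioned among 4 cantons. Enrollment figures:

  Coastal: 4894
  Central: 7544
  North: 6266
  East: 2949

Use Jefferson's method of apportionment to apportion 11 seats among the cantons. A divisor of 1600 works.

With modified divisor 1600: modified quotas Coastal 3.059, Central 4.715, North 3.916, East 1.843.
Rounding down: Coastal 3, Central 4, North 3, East 1 (total 11).

Coastal: 3, Central: 4, North: 3, East: 1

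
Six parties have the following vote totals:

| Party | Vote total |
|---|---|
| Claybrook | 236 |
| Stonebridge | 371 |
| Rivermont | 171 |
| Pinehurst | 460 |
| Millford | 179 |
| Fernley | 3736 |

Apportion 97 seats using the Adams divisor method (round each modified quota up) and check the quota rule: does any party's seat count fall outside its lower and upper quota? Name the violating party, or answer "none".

Fernley

Standard quotas: Claybrook 4.442, Stonebridge 6.984, Rivermont 3.219, Pinehurst 8.659, Millford 3.369, Fernley 70.326.
Adams allocation: Claybrook 5, Stonebridge 7, Rivermont 4, Pinehurst 9, Millford 4, Fernley 68.
Fernley has quota 70.326 (lower 70, upper 71) but receives 68 — outside the quota interval.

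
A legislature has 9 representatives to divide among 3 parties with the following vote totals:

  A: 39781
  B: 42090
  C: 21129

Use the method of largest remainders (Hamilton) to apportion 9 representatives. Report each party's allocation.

A=3, B=4, C=2

The standard divisor is 103000/9 ≈ 11444.444.
Standard quotas: A 3.4760, B 3.6778, C 1.8462.
Lower quotas: A 3, B 3, C 1 (sum 7, leaving 2 seats).
Remainders in descending order: C 0.8462, B 0.6778, A 0.4760.
Largest remainders: C, B receive the extra seats.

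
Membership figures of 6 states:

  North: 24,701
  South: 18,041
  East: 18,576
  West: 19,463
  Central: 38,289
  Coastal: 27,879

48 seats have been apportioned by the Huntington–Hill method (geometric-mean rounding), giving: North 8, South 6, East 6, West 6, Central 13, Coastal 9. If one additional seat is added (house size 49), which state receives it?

West

Priority for the next seat is population ÷ (√(s·(s+1))).
Priorities: North 2911.041, South 2783.787, East 2866.339, West 3003.206, Central 2838.170, Coastal 2938.705.
Highest priority: West.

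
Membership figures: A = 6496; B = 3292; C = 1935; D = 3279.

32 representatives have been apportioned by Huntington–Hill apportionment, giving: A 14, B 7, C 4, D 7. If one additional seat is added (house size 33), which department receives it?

Priority for the next seat is population ÷ (√(s·(s+1))).
Priorities: A 448.267, B 439.912, C 432.679, D 438.175.
Highest priority: A.

A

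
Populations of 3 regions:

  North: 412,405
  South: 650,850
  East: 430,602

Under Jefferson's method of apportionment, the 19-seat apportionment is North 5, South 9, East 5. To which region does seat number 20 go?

Priority for the next seat is population ÷ (current seats + 1).
Priorities: North 68734.167, South 65085.000, East 71767.000.
Highest priority: East.

East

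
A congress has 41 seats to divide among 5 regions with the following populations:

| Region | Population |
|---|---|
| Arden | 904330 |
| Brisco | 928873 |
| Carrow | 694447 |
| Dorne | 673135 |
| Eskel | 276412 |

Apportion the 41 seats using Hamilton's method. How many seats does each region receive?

Total 3477197; standard divisor 3477197/41 ≈ 84809.683.
Standard quotas: Arden 10.6631, Brisco 10.9524, Carrow 8.1883, Dorne 7.9370, Eskel 3.2592.
Lower quotas: Arden 10, Brisco 10, Carrow 8, Dorne 7, Eskel 3 (sum 38, leaving 3 seats).
Remainders in descending order: Brisco 0.9524, Dorne 0.9370, Arden 0.6631, Eskel 0.2592, Carrow 0.1883.
The surplus seats go to Brisco, Dorne, Arden.

Arden 11, Brisco 11, Carrow 8, Dorne 8, Eskel 3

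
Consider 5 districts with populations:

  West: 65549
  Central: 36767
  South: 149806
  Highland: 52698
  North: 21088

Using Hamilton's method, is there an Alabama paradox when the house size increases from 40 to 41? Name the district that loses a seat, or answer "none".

At 40 seats: West 8, Central 5, South 18, Highland 6, North 3.
At 41 seats: West 8, Central 4, South 19, Highland 7, North 3.
Central drops from 5 to 4.

Central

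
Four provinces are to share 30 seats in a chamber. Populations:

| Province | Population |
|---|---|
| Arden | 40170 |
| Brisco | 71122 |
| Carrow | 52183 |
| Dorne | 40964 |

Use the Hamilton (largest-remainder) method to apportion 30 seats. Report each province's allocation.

The standard divisor is 204439/30 ≈ 6814.633.
Standard quotas: Arden 5.8947, Brisco 10.4367, Carrow 7.6575, Dorne 6.0112.
Lower quotas: Arden 5, Brisco 10, Carrow 7, Dorne 6 (sum 28, leaving 2 seats).
Remainders in descending order: Arden 0.8947, Carrow 0.6575, Brisco 0.4367, Dorne 0.0112.
The surplus seats go to Arden, Carrow.

Arden: 6, Brisco: 10, Carrow: 8, Dorne: 6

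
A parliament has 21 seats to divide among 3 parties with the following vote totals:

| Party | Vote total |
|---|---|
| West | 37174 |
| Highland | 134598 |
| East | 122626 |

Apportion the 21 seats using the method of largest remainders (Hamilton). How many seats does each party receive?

Standard divisor: 294398 ÷ 21 ≈ 14018.952.
Standard quotas: West 2.6517, Highland 9.6011, East 8.7472.
Lower quotas: West 2, Highland 9, East 8 (sum 19, leaving 2 seats).
Remainders in descending order: East 0.7472, West 0.6517, Highland 0.6011.
Largest remainders: East, West receive the extra seats.

West 3, Highland 9, East 9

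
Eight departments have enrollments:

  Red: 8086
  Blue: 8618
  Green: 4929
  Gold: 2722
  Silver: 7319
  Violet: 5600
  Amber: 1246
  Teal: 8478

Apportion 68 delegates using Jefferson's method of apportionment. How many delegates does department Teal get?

12

Standard divisor 46998/68 ≈ 691.147; standard quotas: Red 11.699, Blue 12.469, Green 7.132, Gold 3.938, Silver 10.590, Violet 8.102, Amber 1.803, Teal 12.267.
Rounding down gives 11, 12, 7, 3, 10, 8, 1, 12 = 64 seats, so the divisor must be adjusted.
With modified divisor 660: modified quotas Red 12.252, Blue 13.058, Green 7.468, Gold 4.124, Silver 11.089, Violet 8.485, Amber 1.888, Teal 12.845.
Rounding down: Red 12, Blue 13, Green 7, Gold 4, Silver 11, Violet 8, Amber 1, Teal 12 (total 68).
Teal receives 12.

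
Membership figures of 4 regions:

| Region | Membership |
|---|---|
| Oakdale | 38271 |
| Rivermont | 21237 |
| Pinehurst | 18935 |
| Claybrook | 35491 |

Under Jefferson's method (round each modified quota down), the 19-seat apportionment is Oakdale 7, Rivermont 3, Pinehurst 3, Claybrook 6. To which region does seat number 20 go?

Priority for the next seat is population ÷ (current seats + 1).
Priorities: Oakdale 4783.875, Rivermont 5309.250, Pinehurst 4733.750, Claybrook 5070.143.
Highest priority: Rivermont.

Rivermont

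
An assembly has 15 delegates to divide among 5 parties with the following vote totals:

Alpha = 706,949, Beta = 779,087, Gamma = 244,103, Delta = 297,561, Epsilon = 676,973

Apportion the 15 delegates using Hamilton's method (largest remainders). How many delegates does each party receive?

Total 2704673; standard divisor 2704673/15 ≈ 180311.533.
Standard quotas: Alpha 3.9207, Beta 4.3208, Gamma 1.3538, Delta 1.6503, Epsilon 3.7545.
Lower quotas: Alpha 3, Beta 4, Gamma 1, Delta 1, Epsilon 3 (sum 12, leaving 3 seats).
Remainders in descending order: Alpha 0.9207, Epsilon 0.7545, Delta 0.6503, Gamma 0.3538, Beta 0.3208.
The surplus seats go to Alpha, Epsilon, Delta.

Alpha 4, Beta 4, Gamma 1, Delta 2, Epsilon 4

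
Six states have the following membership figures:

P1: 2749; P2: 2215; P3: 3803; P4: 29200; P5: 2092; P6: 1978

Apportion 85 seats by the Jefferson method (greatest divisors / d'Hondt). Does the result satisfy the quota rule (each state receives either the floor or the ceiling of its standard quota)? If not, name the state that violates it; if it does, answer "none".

Standard quotas: P1 5.559, P2 4.479, P3 7.690, P4 59.043, P5 4.230, P6 4.000.
Jefferson allocation: P1 5, P2 4, P3 7, P4 61, P5 4, P6 4.
P4 has quota 59.043 (lower 59, upper 60) but receives 61 — outside the quota interval.

P4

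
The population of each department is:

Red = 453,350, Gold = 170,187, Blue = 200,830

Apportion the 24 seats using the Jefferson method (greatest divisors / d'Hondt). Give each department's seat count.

Standard divisor 824367/24 ≈ 34348.625; standard quotas: Red 13.198, Gold 4.955, Blue 5.847.
Rounding down gives 13, 4, 5 = 22 seats, so the divisor must be adjusted.
With modified divisor 32900: modified quotas Red 13.780, Gold 5.173, Blue 6.104.
Rounding down: Red 13, Gold 5, Blue 6 (total 24).

Red 13; Gold 5; Blue 6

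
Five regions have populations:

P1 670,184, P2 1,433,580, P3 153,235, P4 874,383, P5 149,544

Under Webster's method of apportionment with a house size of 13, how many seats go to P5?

1

Standard divisor 3280926/13 ≈ 252378.923; standard quotas: P1 2.655, P2 5.680, P3 0.607, P4 3.465, P5 0.593.
Rounding to the nearest integer gives 3, 6, 1, 3, 1 = 14 seats, so the divisor must be adjusted.
With modified divisor 264400: modified quotas P1 2.535, P2 5.422, P3 0.580, P4 3.307, P5 0.566.
Rounding to the nearest integer: P1 3, P2 5, P3 1, P4 3, P5 1 (total 13).
P5 receives 1.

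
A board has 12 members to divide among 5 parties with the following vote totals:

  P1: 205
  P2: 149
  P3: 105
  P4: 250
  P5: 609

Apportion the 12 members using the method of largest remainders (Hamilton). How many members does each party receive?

Standard divisor: 1318 ÷ 12 ≈ 109.833.
Standard quotas: P1 1.866, P2 1.357, P3 0.956, P4 2.276, P5 5.545.
Lower quotas: P1 1, P2 1, P3 0, P4 2, P5 5 (sum 9, leaving 3 seats).
Remainders in descending order: P3 0.956, P1 0.866, P5 0.545, P2 0.357, P4 0.276.
Largest remainders: P3, P1, P5 receive the extra seats.

P1 2, P2 1, P3 1, P4 2, P5 6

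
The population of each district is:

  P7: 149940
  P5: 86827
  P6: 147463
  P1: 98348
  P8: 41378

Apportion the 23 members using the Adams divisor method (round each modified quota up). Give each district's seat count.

P7 7, P5 4, P6 6, P1 4, P8 2

Standard divisor 523956/23 ≈ 22780.696; standard quotas: P7 6.582, P5 3.811, P6 6.473, P1 4.317, P8 1.816.
Rounding up gives 7, 4, 7, 5, 2 = 25 seats, so the divisor must be adjusted.
With modified divisor 24800: modified quotas P7 6.046, P5 3.501, P6 5.946, P1 3.966, P8 1.668.
Rounding up: P7 7, P5 4, P6 6, P1 4, P8 2 (total 23).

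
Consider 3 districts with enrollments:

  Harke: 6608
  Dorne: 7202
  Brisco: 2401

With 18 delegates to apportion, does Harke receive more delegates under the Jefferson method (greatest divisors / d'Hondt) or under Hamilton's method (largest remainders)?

Jefferson: Harke 8, Dorne 8, Brisco 2.
Hamilton: Harke 7, Dorne 8, Brisco 3.
Harke gets 8 under Jefferson and 7 under Hamilton.

Jefferson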